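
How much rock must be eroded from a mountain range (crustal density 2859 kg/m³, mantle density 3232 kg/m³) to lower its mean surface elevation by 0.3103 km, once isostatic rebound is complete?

Net drop Δ = e − u = e − e ρ_c/ρ_m = e (ρ_m − ρ_c)/ρ_m.
e = Δ ρ_m/(ρ_m − ρ_c) = 0.3103 km × 3232/373 = 2.69 km.

2.69 km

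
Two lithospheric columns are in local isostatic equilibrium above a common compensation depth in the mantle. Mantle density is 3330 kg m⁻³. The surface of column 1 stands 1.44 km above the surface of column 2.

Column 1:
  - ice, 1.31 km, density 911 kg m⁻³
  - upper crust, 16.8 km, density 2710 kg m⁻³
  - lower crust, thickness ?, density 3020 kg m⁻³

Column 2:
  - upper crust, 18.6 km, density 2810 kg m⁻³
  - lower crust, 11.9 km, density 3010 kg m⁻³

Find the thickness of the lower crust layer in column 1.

Take the compensation level at the base of the deeper column (depth z_c below the surface of column 1) and equate Σ ρ_i t_i down to z_c; mantle fills any gap and the z_c terms cancel.
Column 1: 1.31×911 + 16.8×2710 + x×3020 + (z_c − 18.11 − x)×3330
Column 2: 1.44×0 + 18.6×2810 + 11.9×3010 + (z_c − 1.44 − 30.5)×3330
The z_c×3330 term appears on both sides and cancels. Collect the known terms of each column as K = Σ(ρt)_known − 3330 × (depth of known layers): K_1 = 46721.41 − 3330×18.11 = −13584.89; K_2 = 88085 − 3330×(1.44 + 30.5) = −18275.2.
Balance: K_1 − x×(3330 − 3020) = K_2, so x = (K_1 − K_2)/(3330 − 3020) = 4690.31/310 = 15.1 km.

15.1 km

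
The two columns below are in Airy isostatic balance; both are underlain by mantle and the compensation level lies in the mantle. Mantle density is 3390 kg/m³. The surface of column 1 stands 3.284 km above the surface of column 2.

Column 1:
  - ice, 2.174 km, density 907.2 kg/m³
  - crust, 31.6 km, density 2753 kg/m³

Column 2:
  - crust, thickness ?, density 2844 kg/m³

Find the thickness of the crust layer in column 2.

26.4 km

Take the compensation level at the base of the deeper column (depth z_c below the surface of column 1) and equate Σ ρ_i t_i down to z_c; mantle fills any gap and the z_c terms cancel.
Column 1: 2.174×907.2 + 31.6×2753 + (z_c − 33.774)×3390
Column 2: 3.284×0 + x×2844 + (z_c − 3.284 − 0 − x)×3390
The z_c×3390 term appears on both sides and cancels. Collect the known terms of each column as K = Σ(ρt)_known − 3390 × (depth of known layers): K_1 = 88967.0528 − 3390×33.774 = −25526.8072; K_2 = 0 − 3390×(3.284 + 0) = −11132.76.
Balance: K_1 = K_2 − x×(3390 − 2844), so x = (K_2 − K_1)/(3390 − 2844) = 14394/546 = 26.4 km.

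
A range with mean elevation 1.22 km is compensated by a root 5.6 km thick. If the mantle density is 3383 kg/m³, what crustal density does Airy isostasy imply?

ρ_c h = (ρ_m − ρ_c) r → ρ_c (h + r) = ρ_m r → ρ_c = ρ_m r / (h + r).
ρ_c = 3383 × 5.6 km / (1.22 km + 5.6 km) = 2780 kg/m³.

2780 kg/m³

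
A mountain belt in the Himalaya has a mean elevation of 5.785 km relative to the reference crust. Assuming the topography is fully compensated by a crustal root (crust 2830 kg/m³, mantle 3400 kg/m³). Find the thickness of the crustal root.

28.7 km

Equating mass per unit area of the two columns: the weight of the topography is balanced by the buoyancy of the root, ρ_c h = (ρ_m − ρ_c) r.
r = h · ρ_c / (ρ_m − ρ_c) = 5.785 km × 2830 / (3400 − 2830) = 28.7 km.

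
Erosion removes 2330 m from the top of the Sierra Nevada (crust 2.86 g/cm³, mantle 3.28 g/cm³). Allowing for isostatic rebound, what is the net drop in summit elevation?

298 m

Rebound u = e ρ_c/ρ_m = 2330 m × 2.86/3.28 = 2032 m.
Net surface drop = e − u = 2330 m − 2032 m = e (ρ_m − ρ_c)/ρ_m = 298 m.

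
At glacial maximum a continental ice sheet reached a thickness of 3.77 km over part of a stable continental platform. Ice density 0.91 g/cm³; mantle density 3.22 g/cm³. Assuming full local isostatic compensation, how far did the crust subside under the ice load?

By Archimedes' principle applied to the lithosphere: the ice load ρ_ice t is balanced by mantle displaced below, ρ_m s.
s = t ρ_ice / ρ_m = 3.77 km × 0.91/3.22 = 1.07 km.

1.07 km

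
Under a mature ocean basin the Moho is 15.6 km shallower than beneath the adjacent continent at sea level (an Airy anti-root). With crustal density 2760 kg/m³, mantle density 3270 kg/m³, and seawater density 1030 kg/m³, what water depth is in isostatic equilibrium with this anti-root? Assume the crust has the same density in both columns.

4.6 km

Replacing a thickness d of crust by seawater at the top must be balanced by replacing crust with mantle at the base: d (ρ_c − ρ_w) = a (ρ_m − ρ_c).
d = a (ρ_m − ρ_c)/(ρ_c − ρ_w) = 15.6 km × 510/1730 = 4.6 km.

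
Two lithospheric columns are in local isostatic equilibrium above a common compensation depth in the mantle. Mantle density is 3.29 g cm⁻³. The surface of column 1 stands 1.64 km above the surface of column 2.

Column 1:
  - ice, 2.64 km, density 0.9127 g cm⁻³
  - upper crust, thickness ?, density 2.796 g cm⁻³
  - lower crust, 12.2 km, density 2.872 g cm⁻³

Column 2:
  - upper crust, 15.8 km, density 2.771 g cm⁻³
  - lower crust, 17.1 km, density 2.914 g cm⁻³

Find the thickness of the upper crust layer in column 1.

17.5 km

Take the compensation level at the base of the deeper column (depth z_c below the surface of column 1) and equate Σ ρ_i t_i down to z_c; mantle fills any gap and the z_c terms cancel.
Column 1: 2.64×0.9127 + x×2.796 + 12.2×2.872 + (z_c − 14.84 − x)×3.29
Column 2: 1.64×0 + 15.8×2.771 + 17.1×2.914 + (z_c − 1.64 − 32.9)×3.29
The z_c×3.29 term appears on both sides and cancels. Collect the known terms of each column as K = Σ(ρt)_known − 3.29 × (depth of known layers): K_1 = 37.447928 − 3.29×14.84 = −11.375672; K_2 = 93.6112 − 3.29×(1.64 + 32.9) = −20.0254.
Balance: K_1 − x×(3.29 − 2.796) = K_2, so x = (K_1 − K_2)/(3.29 − 2.796) = 8.64973/0.494 = 17.5 km.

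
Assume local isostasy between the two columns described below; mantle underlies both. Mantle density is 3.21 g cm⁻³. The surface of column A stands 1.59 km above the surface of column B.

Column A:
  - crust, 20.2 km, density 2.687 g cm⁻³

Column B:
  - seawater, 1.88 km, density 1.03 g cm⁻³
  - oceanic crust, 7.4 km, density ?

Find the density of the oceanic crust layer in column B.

3.03 g cm⁻³

Take the compensation level at the base of the deeper column (depth z_c below the surface of column A) and equate Σ ρ_i t_i down to z_c; mantle fills any gap and the z_c terms cancel.
Column A: 20.2×2.687 + (z_c − 20.2)×3.21
Column B: 1.59×0 + 1.88×1.03 + 7.4×ρ + (z_c − 1.59 − 9.28)×3.21
The z_c×3.21 term appears on both sides and cancels. Collect the known terms of each column as K = Σ(ρt)_known − 3.21 × (depth of known layers): K_A = 54.2774 − 3.21×20.2 = −10.5646; K_B = 1.9364 − 3.21×(1.59 + 9.28) = −32.9563.
Balance: K_A = K_B + 7.4×ρ, so ρ = (K_A − K_B)/7.4 = 22.3917/7.4 = 3.03 g cm⁻³.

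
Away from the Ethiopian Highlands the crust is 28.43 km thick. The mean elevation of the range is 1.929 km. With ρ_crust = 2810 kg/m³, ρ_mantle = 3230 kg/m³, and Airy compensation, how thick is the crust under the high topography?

Root depth r = h ρ_c / (ρ_m − ρ_c) = 1.929 km × 2810 / 420 = 12.91 km.
Total thickness = T + h + r = 28.43 km + 1.929 km + 12.91 km = 43.3 km.

43.3 km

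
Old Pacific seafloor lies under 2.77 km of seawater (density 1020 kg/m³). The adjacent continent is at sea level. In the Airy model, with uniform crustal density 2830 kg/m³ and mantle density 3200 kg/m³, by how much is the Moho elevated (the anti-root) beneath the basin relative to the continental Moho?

13.6 km

In Airy isostatic equilibrium: replacing crust with seawater at the top is compensated by replacing crust with mantle at the base: d (ρ_c − ρ_w) = a (ρ_m − ρ_c).
a = d (ρ_c − ρ_w)/(ρ_m − ρ_c) = 2.77 km × 1810/370 = 13.6 km.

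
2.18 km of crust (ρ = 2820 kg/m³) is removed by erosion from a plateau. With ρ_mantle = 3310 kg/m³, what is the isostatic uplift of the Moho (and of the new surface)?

Unloading: uplift u = e ρ_c/ρ_m = 2.18 km × 2820/3310 = 1.86 km.

1.86 km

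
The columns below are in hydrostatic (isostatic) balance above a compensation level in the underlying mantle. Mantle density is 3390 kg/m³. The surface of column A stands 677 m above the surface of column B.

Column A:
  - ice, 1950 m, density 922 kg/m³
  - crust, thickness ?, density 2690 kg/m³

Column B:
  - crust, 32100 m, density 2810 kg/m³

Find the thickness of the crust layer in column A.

Take the compensation level at the base of the deeper column (depth z_c below the surface of column A) and equate Σ ρ_i t_i down to z_c; mantle fills any gap and the z_c terms cancel.
Column A: 1950×922 + x×2690 + (z_c − 1950 − x)×3390
Column B: 677×0 + 32100×2810 + (z_c − 677 − 32100)×3390
The z_c×3390 term appears on both sides and cancels. Collect the known terms of each column as K = Σ(ρt)_known − 3390 × (depth of known layers): K_A = 1797900 − 3390×1950 = −4812600; K_B = 90201000 − 3390×(677 + 32100) = −20913030.
Balance: K_A − x×(3390 − 2690) = K_B, so x = (K_A − K_B)/(3390 − 2690) = 16100400/700 = 23000 m.

23000 m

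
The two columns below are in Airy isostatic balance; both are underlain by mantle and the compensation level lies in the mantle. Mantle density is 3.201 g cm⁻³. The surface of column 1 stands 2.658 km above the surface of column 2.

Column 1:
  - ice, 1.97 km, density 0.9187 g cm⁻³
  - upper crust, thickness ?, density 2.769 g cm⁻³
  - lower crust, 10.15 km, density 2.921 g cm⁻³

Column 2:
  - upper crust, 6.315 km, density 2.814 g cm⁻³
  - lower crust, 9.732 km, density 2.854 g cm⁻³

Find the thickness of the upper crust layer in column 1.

Take the compensation level at the base of the deeper column (depth z_c below the surface of column 1) and equate Σ ρ_i t_i down to z_c; mantle fills any gap and the z_c terms cancel.
Column 1: 1.97×0.9187 + x×2.769 + 10.15×2.921 + (z_c − 12.12 − x)×3.201
Column 2: 2.658×0 + 6.315×2.814 + 9.732×2.854 + (z_c − 2.658 − 16.047)×3.201
The z_c×3.201 term appears on both sides and cancels. Collect the known terms of each column as K = Σ(ρt)_known − 3.201 × (depth of known layers): K_1 = 31.457989 − 3.201×12.12 = −7.338131; K_2 = 45.545538 − 3.201×(2.658 + 16.047) = −14.329167.
Balance: K_1 − x×(3.201 − 2.769) = K_2, so x = (K_1 − K_2)/(3.201 − 2.769) = 6.99104/0.432 = 16.2 km.

16.2 km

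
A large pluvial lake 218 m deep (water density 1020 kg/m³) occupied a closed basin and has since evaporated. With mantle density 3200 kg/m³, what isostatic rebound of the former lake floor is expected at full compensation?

u = d ρ_w/ρ_m = 218 m × 1020/3200 = 69.5 m.

69.5 m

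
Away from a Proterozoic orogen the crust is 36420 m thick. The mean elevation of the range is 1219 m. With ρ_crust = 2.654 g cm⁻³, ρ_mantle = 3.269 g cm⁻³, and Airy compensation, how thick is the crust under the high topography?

42900 m

Root depth r = h ρ_c / (ρ_m − ρ_c) = 1219 m × 2.654 / 0.615 = 5261 m.
Total thickness = T + h + r = 36420 m + 1219 m + 5261 m = 42900 m.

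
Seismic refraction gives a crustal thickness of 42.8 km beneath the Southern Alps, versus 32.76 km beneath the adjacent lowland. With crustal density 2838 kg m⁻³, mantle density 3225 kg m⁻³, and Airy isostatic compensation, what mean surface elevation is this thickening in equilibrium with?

1.2 km

Excess crust Δ = 42.8 km − 32.76 km = 10.04 km, split between elevation h and root r with h + r = Δ.
Airy balance ρ_c h = (ρ_m − ρ_c) r gives r = h ρ_c/(ρ_m − ρ_c), so h (1 + ρ_c/(ρ_m − ρ_c)) = Δ, i.e. h = Δ (ρ_m − ρ_c)/ρ_m.
h = 10.04 km × 387/3225 = 1.2 km.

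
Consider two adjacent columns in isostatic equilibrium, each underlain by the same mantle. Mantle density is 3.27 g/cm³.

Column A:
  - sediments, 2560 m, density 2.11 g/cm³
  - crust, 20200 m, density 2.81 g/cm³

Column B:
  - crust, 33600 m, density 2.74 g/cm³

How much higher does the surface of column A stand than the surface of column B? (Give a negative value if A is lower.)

−1700 m

For any compensation level in the mantle, the mantle terms cancel and isostasy reduces to e = (Σt_A − Σt_B) − (Σ(ρt)_A − Σ(ρt)_B) / ρ_m.
Σt_A = 22760 m; Σt_B = 33600 m; Σ(ρt)_A = 62163.6; Σ(ρt)_B = 92064 (in m·g/cm³).
e = (22760 − 33600) − (62163.6 − 92064) / 3.27 = −1700 m.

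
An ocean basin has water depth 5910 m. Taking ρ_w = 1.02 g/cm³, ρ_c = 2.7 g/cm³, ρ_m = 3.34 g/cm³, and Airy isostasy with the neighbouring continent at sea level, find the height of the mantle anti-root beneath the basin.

Balancing pressure at the compensation depth: replacing crust with seawater at the top is compensated by replacing crust with mantle at the base: d (ρ_c − ρ_w) = a (ρ_m − ρ_c).
a = d (ρ_c − ρ_w)/(ρ_m − ρ_c) = 5910 m × 1.68/0.64 = 15500 m.

15500 m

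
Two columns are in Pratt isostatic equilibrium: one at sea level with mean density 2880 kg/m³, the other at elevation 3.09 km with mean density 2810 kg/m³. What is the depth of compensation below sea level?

ρ_ref D = ρ (D + h) → D (ρ_ref − ρ) = ρ h.
D = ρ h/(ρ_ref − ρ) = 2810 × 3.09 km/(2880 − 2810) = 124 km.

124 km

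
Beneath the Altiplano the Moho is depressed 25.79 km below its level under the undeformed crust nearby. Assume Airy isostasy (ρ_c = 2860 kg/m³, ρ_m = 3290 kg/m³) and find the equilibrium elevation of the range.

3.88 km

For local isostatic compensation: ρ_c h = (ρ_m − ρ_c) r.
h = r (ρ_m − ρ_c) / ρ_c = 25.79 km × (3290 − 2860) / 2860 = 3.88 km.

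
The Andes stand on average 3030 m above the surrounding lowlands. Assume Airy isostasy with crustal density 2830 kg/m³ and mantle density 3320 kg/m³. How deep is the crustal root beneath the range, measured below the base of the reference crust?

Equating mass per unit area of the two columns: the weight of the topography is balanced by the buoyancy of the root, ρ_c h = (ρ_m − ρ_c) r.
r = h · ρ_c / (ρ_m − ρ_c) = 3030 m × 2830 / (3320 − 2830) = 17500 m.

17500 m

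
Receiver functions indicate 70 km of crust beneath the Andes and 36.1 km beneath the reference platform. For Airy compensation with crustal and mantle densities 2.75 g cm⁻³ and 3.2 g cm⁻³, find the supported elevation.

Excess crust Δ = 70 km − 36.1 km = 33.9 km, split between elevation h and root r with h + r = Δ.
Airy balance ρ_c h = (ρ_m − ρ_c) r gives r = h ρ_c/(ρ_m − ρ_c), so h (1 + ρ_c/(ρ_m − ρ_c)) = Δ, i.e. h = Δ (ρ_m − ρ_c)/ρ_m.
h = 33.9 km × 0.45/3.2 = 4.77 km.

4.77 km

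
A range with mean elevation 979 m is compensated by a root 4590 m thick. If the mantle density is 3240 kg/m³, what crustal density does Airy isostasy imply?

ρ_c h = (ρ_m − ρ_c) r → ρ_c (h + r) = ρ_m r → ρ_c = ρ_m r / (h + r).
ρ_c = 3240 × 4590 m / (979 m + 4590 m) = 2670 kg/m³.

2670 kg/m³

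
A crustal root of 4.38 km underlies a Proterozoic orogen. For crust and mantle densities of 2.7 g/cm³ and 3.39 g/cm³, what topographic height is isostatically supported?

1.12 km

By Archimedes' principle applied to the lithosphere: ρ_c h = (ρ_m − ρ_c) r.
h = r (ρ_m − ρ_c) / ρ_c = 4.38 km × (3.39 − 2.7) / 2.7 = 1.12 km.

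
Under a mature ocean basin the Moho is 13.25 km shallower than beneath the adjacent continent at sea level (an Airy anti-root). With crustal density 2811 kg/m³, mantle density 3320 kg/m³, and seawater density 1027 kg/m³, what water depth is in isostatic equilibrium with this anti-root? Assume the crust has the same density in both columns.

3.78 km

Replacing a thickness d of crust by seawater at the top must be balanced by replacing crust with mantle at the base: d (ρ_c − ρ_w) = a (ρ_m − ρ_c).
d = a (ρ_m − ρ_c)/(ρ_c − ρ_w) = 13.25 km × 509/1784 = 3.78 km.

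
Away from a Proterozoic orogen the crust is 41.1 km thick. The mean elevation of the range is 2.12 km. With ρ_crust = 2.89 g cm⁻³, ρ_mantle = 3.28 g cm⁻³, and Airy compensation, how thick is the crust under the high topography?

58.9 km

Root depth r = h ρ_c / (ρ_m − ρ_c) = 2.12 km × 2.89 / 0.39 = 15.71 km.
Total thickness = T + h + r = 41.1 km + 2.12 km + 15.71 km = 58.9 km.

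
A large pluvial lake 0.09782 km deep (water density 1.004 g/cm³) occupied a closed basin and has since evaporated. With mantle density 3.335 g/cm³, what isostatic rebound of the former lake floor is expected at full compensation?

0.0294 km

u = d ρ_w/ρ_m = 0.09782 km × 1.004/3.335 = 0.0294 km.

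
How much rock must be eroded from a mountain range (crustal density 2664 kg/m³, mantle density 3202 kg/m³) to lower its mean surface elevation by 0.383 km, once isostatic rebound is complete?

Net drop Δ = e − u = e − e ρ_c/ρ_m = e (ρ_m − ρ_c)/ρ_m.
e = Δ ρ_m/(ρ_m − ρ_c) = 0.383 km × 3202/538 = 2.28 km.

2.28 km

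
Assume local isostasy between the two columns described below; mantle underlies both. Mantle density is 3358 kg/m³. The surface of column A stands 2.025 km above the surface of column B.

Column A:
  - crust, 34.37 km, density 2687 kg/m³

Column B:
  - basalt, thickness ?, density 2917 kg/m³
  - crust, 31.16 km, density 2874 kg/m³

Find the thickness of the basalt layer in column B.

2.68 km

Take the compensation level at the base of the deeper column (depth z_c below the surface of column A) and equate Σ ρ_i t_i down to z_c; mantle fills any gap and the z_c terms cancel.
Column A: 34.37×2687 + (z_c − 34.37)×3358
Column B: 2.025×0 + x×2917 + 31.16×2874 + (z_c − 2.025 − 31.16 − x)×3358
The z_c×3358 term appears on both sides and cancels. Collect the known terms of each column as K = Σ(ρt)_known − 3358 × (depth of known layers): K_A = 92352.19 − 3358×34.37 = −23062.27; K_B = 89553.84 − 3358×(2.025 + 31.16) = −21881.39.
Balance: K_A = K_B − x×(3358 − 2917), so x = (K_B − K_A)/(3358 − 2917) = 1180.88/441 = 2.68 km.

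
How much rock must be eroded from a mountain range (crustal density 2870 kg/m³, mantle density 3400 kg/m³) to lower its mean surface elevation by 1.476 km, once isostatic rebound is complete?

9.47 km

Net drop Δ = e − u = e − e ρ_c/ρ_m = e (ρ_m − ρ_c)/ρ_m.
e = Δ ρ_m/(ρ_m − ρ_c) = 1.476 km × 3400/530 = 9.47 km.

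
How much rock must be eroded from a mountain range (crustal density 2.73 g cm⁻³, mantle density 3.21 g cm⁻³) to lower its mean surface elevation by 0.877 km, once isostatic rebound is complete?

Net drop Δ = e − u = e − e ρ_c/ρ_m = e (ρ_m − ρ_c)/ρ_m.
e = Δ ρ_m/(ρ_m − ρ_c) = 0.877 km × 3.21/0.48 = 5.86 km.

5.86 km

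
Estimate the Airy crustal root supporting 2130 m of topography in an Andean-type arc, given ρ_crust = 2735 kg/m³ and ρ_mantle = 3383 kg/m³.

8990 m

By Archimedes' principle applied to the lithosphere: the weight of the topography is balanced by the buoyancy of the root, ρ_c h = (ρ_m − ρ_c) r.
r = h · ρ_c / (ρ_m − ρ_c) = 2130 m × 2735 / (3383 − 2735) = 8990 m.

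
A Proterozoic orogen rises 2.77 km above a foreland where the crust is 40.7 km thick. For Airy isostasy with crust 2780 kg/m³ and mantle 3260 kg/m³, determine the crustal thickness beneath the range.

59.5 km

Root depth r = h ρ_c / (ρ_m − ρ_c) = 2.77 km × 2780 / 480 = 16.04 km.
Total thickness = T + h + r = 40.7 km + 2.77 km + 16.04 km = 59.5 km.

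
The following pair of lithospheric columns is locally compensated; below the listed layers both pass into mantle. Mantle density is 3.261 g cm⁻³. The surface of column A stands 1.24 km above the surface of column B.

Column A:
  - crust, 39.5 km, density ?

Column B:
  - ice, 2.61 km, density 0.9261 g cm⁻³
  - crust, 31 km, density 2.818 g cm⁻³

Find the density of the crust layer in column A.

2.66 g cm⁻³

Take the compensation level at the base of the deeper column (depth z_c below the surface of column A) and equate Σ ρ_i t_i down to z_c; mantle fills any gap and the z_c terms cancel.
Column A: 39.5×ρ + (z_c − 39.5)×3.261
Column B: 1.24×0 + 2.61×0.9261 + 31×2.818 + (z_c − 1.24 − 33.61)×3.261
The z_c×3.261 term appears on both sides and cancels. Collect the known terms of each column as K = Σ(ρt)_known − 3.261 × (depth of known layers): K_A = 0 − 3.261×39.5 = −128.8095; K_B = 89.775121 − 3.261×(1.24 + 33.61) = −23.870729.
Balance: K_A + 39.5×ρ = K_B, so ρ = (K_B − K_A)/39.5 = 104.939/39.5 = 2.66 g cm⁻³.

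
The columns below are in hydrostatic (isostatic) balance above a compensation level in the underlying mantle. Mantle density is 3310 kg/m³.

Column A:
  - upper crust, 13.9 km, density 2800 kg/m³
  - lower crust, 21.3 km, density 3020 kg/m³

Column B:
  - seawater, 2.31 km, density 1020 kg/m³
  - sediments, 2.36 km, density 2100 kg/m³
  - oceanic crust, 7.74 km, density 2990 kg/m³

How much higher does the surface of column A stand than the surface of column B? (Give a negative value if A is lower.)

0.799 km

For any compensation level in the mantle, the mantle terms cancel and isostasy reduces to e = (Σt_A − Σt_B) − (Σ(ρt)_A − Σ(ρt)_B) / ρ_m.
Σt_A = 35.2 km; Σt_B = 12.41 km; Σ(ρt)_A = 103246; Σ(ρt)_B = 30454.8 (in km·kg/m³).
e = (35.2 − 12.41) − (103246 − 30454.8) / 3310 = 0.799 km.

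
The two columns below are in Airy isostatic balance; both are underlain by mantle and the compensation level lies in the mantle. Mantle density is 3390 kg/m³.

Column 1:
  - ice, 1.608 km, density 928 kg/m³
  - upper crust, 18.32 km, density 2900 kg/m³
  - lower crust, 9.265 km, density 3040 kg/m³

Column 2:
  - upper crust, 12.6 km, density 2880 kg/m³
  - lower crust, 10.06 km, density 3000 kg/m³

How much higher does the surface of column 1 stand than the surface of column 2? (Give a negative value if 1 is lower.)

For any compensation level in the mantle, the mantle terms cancel and isostasy reduces to e = (Σt_1 − Σt_2) − (Σ(ρt)_1 − Σ(ρt)_2) / ρ_m.
Σt_1 = 29.193 km; Σt_2 = 22.66 km; Σ(ρt)_1 = 82785.824; Σ(ρt)_2 = 66468 (in km·kg/m³).
e = (29.193 − 22.66) − (82785.824 − 66468) / 3390 = 1.72 km.

1.72 km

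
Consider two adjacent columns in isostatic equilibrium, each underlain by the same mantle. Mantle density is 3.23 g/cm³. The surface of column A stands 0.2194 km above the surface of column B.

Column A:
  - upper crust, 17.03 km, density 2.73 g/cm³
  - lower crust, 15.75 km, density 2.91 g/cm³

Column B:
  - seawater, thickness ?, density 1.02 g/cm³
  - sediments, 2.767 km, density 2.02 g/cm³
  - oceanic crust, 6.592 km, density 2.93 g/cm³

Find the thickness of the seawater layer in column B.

Take the compensation level at the base of the deeper column (depth z_c below the surface of column A) and equate Σ ρ_i t_i down to z_c; mantle fills any gap and the z_c terms cancel.
Column A: 17.03×2.73 + 15.75×2.91 + (z_c − 32.78)×3.23
Column B: 0.2194×0 + x×1.02 + 2.767×2.02 + 6.592×2.93 + (z_c − 0.2194 − 9.359 − x)×3.23
The z_c×3.23 term appears on both sides and cancels. Collect the known terms of each column as K = Σ(ρt)_known − 3.23 × (depth of known layers): K_A = 92.3244 − 3.23×32.78 = −13.555; K_B = 24.9039 − 3.23×(0.2194 + 9.359) = −6.034332.
Balance: K_A = K_B − x×(3.23 − 1.02), so x = (K_B − K_A)/(3.23 − 1.02) = 7.52067/2.21 = 3.4 km.

3.4 km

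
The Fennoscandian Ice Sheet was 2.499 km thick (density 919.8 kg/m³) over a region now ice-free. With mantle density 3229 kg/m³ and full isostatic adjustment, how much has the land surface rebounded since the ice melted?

Removing the load lets mantle flow back in; uplift u satisfies ρ_ice t = ρ_m u.
u = t ρ_ice/ρ_m = 2.499 km × 919.8/3229 = 0.712 km.

0.712 km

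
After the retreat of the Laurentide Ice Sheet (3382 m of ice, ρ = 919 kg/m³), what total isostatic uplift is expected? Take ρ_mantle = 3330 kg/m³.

933 m

Removing the load lets mantle flow back in; uplift u satisfies ρ_ice t = ρ_m u.
u = t ρ_ice/ρ_m = 3382 m × 919/3330 = 933 m.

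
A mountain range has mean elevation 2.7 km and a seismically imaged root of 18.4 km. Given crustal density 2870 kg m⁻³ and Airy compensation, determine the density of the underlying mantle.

Airy balance: ρ_c h = (ρ_m − ρ_c) r → ρ_m = ρ_c (1 + h/r).
ρ_m = 2870 × (1 + 2.7 km/18.4 km) = 3290 kg m⁻³.

3290 kg m⁻³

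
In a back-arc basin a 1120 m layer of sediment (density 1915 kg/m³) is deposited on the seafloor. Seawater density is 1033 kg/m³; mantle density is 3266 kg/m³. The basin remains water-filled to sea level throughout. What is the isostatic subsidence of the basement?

442 m

Submarine loading: the sediment displaces seawater, and the subsidence is in turn flooded, so s (ρ_m − ρ_w) = t (ρ_sed − ρ_w).
s = 1120 m × (1915 − 1033) / (3266 − 1033) = 442 m.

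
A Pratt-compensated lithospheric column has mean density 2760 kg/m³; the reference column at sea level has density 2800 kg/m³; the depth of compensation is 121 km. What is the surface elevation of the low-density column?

1.75 km

ρ_ref D = ρ (D + h) → h = D (ρ_ref − ρ)/ρ.
h = 121 km × (2800 − 2760)/2760 = 1.75 km.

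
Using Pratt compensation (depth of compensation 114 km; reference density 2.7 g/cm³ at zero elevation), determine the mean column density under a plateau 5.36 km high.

Pratt balance: ρ_ref D = ρ (D + h).
ρ = ρ_ref D/(D + h) = 2.7 × 114 km/(114 km + 5.36 km) = 2.58 g/cm³.

2.58 g/cm³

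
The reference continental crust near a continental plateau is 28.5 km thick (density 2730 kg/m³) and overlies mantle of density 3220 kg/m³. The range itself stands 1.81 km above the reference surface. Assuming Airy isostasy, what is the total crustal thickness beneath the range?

40.4 km

Root depth r = h ρ_c / (ρ_m − ρ_c) = 1.81 km × 2730 / 490 = 10.08 km.
Total thickness = T + h + r = 28.5 km + 1.81 km + 10.08 km = 40.4 km.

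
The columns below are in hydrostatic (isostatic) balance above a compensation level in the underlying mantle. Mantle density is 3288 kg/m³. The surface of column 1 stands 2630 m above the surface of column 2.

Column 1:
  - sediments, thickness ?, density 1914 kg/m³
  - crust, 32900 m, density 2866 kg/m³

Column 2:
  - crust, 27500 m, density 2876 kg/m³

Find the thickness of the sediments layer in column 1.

Take the compensation level at the base of the deeper column (depth z_c below the surface of column 1) and equate Σ ρ_i t_i down to z_c; mantle fills any gap and the z_c terms cancel.
Column 1: x×1914 + 32900×2866 + (z_c − 32900 − x)×3288
Column 2: 2630×0 + 27500×2876 + (z_c − 2630 − 27500)×3288
The z_c×3288 term appears on both sides and cancels. Collect the known terms of each column as K = Σ(ρt)_known − 3288 × (depth of known layers): K_1 = 94291400 − 3288×32900 = −13883800; K_2 = 79090000 − 3288×(2630 + 27500) = −19977440.
Balance: K_1 − x×(3288 − 1914) = K_2, so x = (K_1 − K_2)/(3288 − 1914) = 6093640/1374 = 4430 m.

4430 m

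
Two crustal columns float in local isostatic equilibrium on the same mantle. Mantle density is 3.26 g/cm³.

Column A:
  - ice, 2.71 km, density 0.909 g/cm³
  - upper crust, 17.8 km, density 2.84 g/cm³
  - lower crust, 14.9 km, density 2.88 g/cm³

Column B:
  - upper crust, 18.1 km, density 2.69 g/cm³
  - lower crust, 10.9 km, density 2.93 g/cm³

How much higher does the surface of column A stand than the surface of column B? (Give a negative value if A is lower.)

1.72 km

For any compensation level in the mantle, the mantle terms cancel and isostasy reduces to e = (Σt_A − Σt_B) − (Σ(ρt)_A − Σ(ρt)_B) / ρ_m.
Σt_A = 35.41 km; Σt_B = 29 km; Σ(ρt)_A = 95.92739; Σ(ρt)_B = 80.626 (in km·g/cm³).
e = (35.41 − 29) − (95.92739 − 80.626) / 3.26 = 1.72 km.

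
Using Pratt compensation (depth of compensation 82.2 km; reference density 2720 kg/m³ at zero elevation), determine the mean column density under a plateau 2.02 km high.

Pratt balance: ρ_ref D = ρ (D + h).
ρ = ρ_ref D/(D + h) = 2720 × 82.2 km/(82.2 km + 2.02 km) = 2650 kg/m³.

2650 kg/m³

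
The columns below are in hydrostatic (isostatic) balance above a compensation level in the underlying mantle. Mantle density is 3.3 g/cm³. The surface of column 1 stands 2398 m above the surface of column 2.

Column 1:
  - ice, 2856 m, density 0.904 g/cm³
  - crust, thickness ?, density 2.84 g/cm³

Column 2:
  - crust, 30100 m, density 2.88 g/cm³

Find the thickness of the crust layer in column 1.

29800 m

Take the compensation level at the base of the deeper column (depth z_c below the surface of column 1) and equate Σ ρ_i t_i down to z_c; mantle fills any gap and the z_c terms cancel.
Column 1: 2856×0.904 + x×2.84 + (z_c − 2856 − x)×3.3
Column 2: 2398×0 + 30100×2.88 + (z_c − 2398 − 30100)×3.3
The z_c×3.3 term appears on both sides and cancels. Collect the known terms of each column as K = Σ(ρt)_known − 3.3 × (depth of known layers): K_1 = 2581.824 − 3.3×2856 = −6842.976; K_2 = 86688 − 3.3×(2398 + 30100) = −20555.4.
Balance: K_1 − x×(3.3 − 2.84) = K_2, so x = (K_1 − K_2)/(3.3 − 2.84) = 13712.4/0.46 = 29800 m.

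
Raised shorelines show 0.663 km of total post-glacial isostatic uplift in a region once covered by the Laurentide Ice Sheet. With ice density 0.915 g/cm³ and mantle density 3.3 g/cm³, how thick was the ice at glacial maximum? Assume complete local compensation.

2.39 km

u = t ρ_ice/ρ_m → t = u ρ_m/ρ_ice = 0.663 km × 3.3/0.915 = 2.39 km.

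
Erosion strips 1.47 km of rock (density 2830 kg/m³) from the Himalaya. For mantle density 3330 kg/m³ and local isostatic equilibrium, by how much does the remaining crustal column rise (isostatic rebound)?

1.25 km

Unloading: uplift u = e ρ_c/ρ_m = 1.47 km × 2830/3330 = 1.25 km.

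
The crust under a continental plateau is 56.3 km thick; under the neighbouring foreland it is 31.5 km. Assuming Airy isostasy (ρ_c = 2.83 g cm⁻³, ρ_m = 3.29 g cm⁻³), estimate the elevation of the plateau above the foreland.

3.47 km

Excess crust Δ = 56.3 km − 31.5 km = 24.8 km, split between elevation h and root r with h + r = Δ.
Airy balance ρ_c h = (ρ_m − ρ_c) r gives r = h ρ_c/(ρ_m − ρ_c), so h (1 + ρ_c/(ρ_m − ρ_c)) = Δ, i.e. h = Δ (ρ_m − ρ_c)/ρ_m.
h = 24.8 km × 0.46/3.29 = 3.47 km.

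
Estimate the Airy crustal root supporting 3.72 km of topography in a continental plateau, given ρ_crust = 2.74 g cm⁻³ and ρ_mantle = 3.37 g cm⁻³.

16.2 km

Isostatic balance requires: the weight of the topography is balanced by the buoyancy of the root, ρ_c h = (ρ_m − ρ_c) r.
r = h · ρ_c / (ρ_m − ρ_c) = 3.72 km × 2.74 / (3.37 − 2.74) = 16.2 km.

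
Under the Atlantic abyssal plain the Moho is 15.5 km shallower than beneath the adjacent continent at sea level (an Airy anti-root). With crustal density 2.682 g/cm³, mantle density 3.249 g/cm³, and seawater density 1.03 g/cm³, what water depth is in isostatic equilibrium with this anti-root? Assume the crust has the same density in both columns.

5.32 km

Replacing a thickness d of crust by seawater at the top must be balanced by replacing crust with mantle at the base: d (ρ_c − ρ_w) = a (ρ_m − ρ_c).
d = a (ρ_m − ρ_c)/(ρ_c − ρ_w) = 15.5 km × 0.567/1.652 = 5.32 km.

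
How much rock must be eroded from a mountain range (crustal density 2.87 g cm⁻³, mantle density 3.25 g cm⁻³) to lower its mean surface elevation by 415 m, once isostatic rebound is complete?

3550 m

Net drop Δ = e − u = e − e ρ_c/ρ_m = e (ρ_m − ρ_c)/ρ_m.
e = Δ ρ_m/(ρ_m − ρ_c) = 415 m × 3.25/0.38 = 3550 m.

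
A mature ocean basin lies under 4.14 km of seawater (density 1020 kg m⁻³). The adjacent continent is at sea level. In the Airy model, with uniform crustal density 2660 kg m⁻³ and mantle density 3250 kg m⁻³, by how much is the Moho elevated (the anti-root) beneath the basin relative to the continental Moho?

Equating mass per unit area of the two columns: replacing crust with seawater at the top is compensated by replacing crust with mantle at the base: d (ρ_c − ρ_w) = a (ρ_m − ρ_c).
a = d (ρ_c − ρ_w)/(ρ_m − ρ_c) = 4.14 km × 1640/590 = 11.5 km.

11.5 km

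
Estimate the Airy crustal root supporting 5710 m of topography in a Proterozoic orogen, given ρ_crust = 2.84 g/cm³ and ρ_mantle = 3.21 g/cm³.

Isostatic balance requires: the weight of the topography is balanced by the buoyancy of the root, ρ_c h = (ρ_m − ρ_c) r.
r = h · ρ_c / (ρ_m − ρ_c) = 5710 m × 2.84 / (3.21 − 2.84) = 43800 m.

43800 m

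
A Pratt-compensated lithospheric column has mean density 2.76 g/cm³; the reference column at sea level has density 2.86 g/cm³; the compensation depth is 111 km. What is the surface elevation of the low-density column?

ρ_ref D = ρ (D + h) → h = D (ρ_ref − ρ)/ρ.
h = 111 km × (2.86 − 2.76)/2.76 = 4.02 km.

4.02 km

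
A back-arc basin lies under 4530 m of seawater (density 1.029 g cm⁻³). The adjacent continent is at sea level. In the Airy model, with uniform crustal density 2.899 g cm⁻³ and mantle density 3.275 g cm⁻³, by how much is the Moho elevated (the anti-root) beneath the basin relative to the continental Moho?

Equating mass per unit area of the two columns: replacing crust with seawater at the top is compensated by replacing crust with mantle at the base: d (ρ_c − ρ_w) = a (ρ_m − ρ_c).
a = d (ρ_c − ρ_w)/(ρ_m − ρ_c) = 4530 m × 1.87/0.376 = 22500 m.

22500 m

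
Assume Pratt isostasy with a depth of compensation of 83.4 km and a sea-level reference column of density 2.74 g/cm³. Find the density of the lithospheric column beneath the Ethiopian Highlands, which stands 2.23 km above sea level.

Pratt balance: ρ_ref D = ρ (D + h).
ρ = ρ_ref D/(D + h) = 2.74 × 83.4 km/(83.4 km + 2.23 km) = 2.67 g/cm³.

2.67 g/cm³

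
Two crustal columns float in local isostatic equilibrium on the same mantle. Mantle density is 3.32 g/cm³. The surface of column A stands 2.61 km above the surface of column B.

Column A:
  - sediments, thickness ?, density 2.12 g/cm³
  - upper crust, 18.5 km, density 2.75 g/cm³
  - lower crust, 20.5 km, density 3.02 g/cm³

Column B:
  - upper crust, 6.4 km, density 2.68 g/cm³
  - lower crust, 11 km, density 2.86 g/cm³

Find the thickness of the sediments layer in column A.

Take the compensation level at the base of the deeper column (depth z_c below the surface of column A) and equate Σ ρ_i t_i down to z_c; mantle fills any gap and the z_c terms cancel.
Column A: x×2.12 + 18.5×2.75 + 20.5×3.02 + (z_c − 39 − x)×3.32
Column B: 2.61×0 + 6.4×2.68 + 11×2.86 + (z_c − 2.61 − 17.4)×3.32
The z_c×3.32 term appears on both sides and cancels. Collect the known terms of each column as K = Σ(ρt)_known − 3.32 × (depth of known layers): K_A = 112.785 − 3.32×39 = −16.695; K_B = 48.612 − 3.32×(2.61 + 17.4) = −17.8212.
Balance: K_A − x×(3.32 − 2.12) = K_B, so x = (K_A − K_B)/(3.32 − 2.12) = 1.1262/1.2 = 0.939 km.

0.939 km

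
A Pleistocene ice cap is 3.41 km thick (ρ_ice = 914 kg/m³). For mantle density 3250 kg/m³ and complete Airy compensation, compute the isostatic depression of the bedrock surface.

0.959 km

By Archimedes' principle applied to the lithosphere: the ice load ρ_ice t is balanced by mantle displaced below, ρ_m s.
s = t ρ_ice / ρ_m = 3.41 km × 914/3250 = 0.959 km.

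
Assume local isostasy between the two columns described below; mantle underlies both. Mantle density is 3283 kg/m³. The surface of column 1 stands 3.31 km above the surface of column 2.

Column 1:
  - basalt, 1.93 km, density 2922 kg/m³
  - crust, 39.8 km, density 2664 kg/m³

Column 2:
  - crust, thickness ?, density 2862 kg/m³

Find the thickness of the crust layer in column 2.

Take the compensation level at the base of the deeper column (depth z_c below the surface of column 1) and equate Σ ρ_i t_i down to z_c; mantle fills any gap and the z_c terms cancel.
Column 1: 1.93×2922 + 39.8×2664 + (z_c − 41.73)×3283
Column 2: 3.31×0 + x×2862 + (z_c − 3.31 − 0 − x)×3283
The z_c×3283 term appears on both sides and cancels. Collect the known terms of each column as K = Σ(ρt)_known − 3283 × (depth of known layers): K_1 = 111666.66 − 3283×41.73 = −25332.93; K_2 = 0 − 3283×(3.31 + 0) = −10866.73.
Balance: K_1 = K_2 − x×(3283 − 2862), so x = (K_2 − K_1)/(3283 − 2862) = 14466.2/421 = 34.4 km.

34.4 km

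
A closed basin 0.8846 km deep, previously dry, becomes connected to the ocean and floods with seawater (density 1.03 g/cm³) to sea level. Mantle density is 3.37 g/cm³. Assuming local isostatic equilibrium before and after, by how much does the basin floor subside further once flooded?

0.389 km

After flooding the water column is d + s deep. Its weight must equal the weight of mantle displaced by the extra subsidence s: (d + s) ρ_w = s ρ_m.
s = d ρ_w / (ρ_m − ρ_w) = 0.8846 km × 1.03/(3.37 − 1.03) = 0.389 km.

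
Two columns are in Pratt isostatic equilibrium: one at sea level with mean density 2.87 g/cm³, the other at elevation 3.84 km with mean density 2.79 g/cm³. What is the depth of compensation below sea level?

ρ_ref D = ρ (D + h) → D (ρ_ref − ρ) = ρ h.
D = ρ h/(ρ_ref − ρ) = 2.79 × 3.84 km/(2.87 − 2.79) = 134 km.

134 km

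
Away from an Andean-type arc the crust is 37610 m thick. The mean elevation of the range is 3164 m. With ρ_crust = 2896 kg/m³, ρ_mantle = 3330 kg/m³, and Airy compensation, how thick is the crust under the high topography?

Root depth r = h ρ_c / (ρ_m − ρ_c) = 3164 m × 2896 / 434 = 21110 m.
Total thickness = T + h + r = 37610 m + 3164 m + 21110 m = 61900 m.

61900 m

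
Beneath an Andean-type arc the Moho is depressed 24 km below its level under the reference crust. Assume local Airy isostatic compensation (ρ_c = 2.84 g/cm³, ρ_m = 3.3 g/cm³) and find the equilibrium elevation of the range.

3.89 km

For local isostatic compensation: ρ_c h = (ρ_m − ρ_c) r.
h = r (ρ_m − ρ_c) / ρ_c = 24 km × (3.3 − 2.84) / 2.84 = 3.89 km.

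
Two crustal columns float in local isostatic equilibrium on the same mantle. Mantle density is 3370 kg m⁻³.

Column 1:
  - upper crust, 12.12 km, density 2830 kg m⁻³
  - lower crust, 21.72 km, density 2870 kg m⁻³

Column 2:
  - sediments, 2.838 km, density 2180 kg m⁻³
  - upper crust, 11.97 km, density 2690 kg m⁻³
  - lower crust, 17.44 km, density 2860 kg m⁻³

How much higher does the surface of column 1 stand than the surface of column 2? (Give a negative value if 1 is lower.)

−0.892 km

For any compensation level in the mantle, the mantle terms cancel and isostasy reduces to e = (Σt_1 − Σt_2) − (Σ(ρt)_1 − Σ(ρt)_2) / ρ_m.
Σt_1 = 33.84 km; Σt_2 = 32.248 km; Σ(ρt)_1 = 96636; Σ(ρt)_2 = 88264.54 (in km·kg m⁻³).
e = (33.84 − 32.248) − (96636 − 88264.54) / 3370 = −0.892 km.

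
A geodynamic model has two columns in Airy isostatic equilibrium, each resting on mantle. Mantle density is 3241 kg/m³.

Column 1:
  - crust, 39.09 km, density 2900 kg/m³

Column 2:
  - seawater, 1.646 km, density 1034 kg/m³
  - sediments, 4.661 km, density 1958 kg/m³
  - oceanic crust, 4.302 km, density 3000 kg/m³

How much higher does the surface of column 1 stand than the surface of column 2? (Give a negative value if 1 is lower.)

0.827 km

For any compensation level in the mantle, the mantle terms cancel and isostasy reduces to e = (Σt_1 − Σt_2) − (Σ(ρt)_1 − Σ(ρt)_2) / ρ_m.
Σt_1 = 39.09 km; Σt_2 = 10.609 km; Σ(ρt)_1 = 113361; Σ(ρt)_2 = 23734.202 (in km·kg/m³).
e = (39.09 − 10.609) − (113361 − 23734.202) / 3241 = 0.827 km.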